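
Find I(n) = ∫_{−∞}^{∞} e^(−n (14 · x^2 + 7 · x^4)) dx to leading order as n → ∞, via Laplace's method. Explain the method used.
I(n) ~ sqrt(π/(14n))

φ(x) = 14 · x^2 + 7 · x^4 has its unique global minimum at x* = 0 (since φ'(x) = 28x + 28x^3 = 0 only at x = 0 for real x with both coefficients positive, and φ → ∞ as |x| → ∞). At x* = 0, φ(0) = 0 and φ''(0) = 28. Laplace's method then gives
  I(n) ~ sqrt(2π / (n · φ''(0))) · e^(−n φ(0)) = sqrt(2π / (28n)) = sqrt(π/(14n)).
The 7 · x^4 term contributes only at subleading order (an O(1/n) relative correction).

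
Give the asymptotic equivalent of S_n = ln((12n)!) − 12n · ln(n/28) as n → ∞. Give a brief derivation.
S_n ~ 12n · (ln 336 − 1) + O(ln n)

Stirling: ln((12n)!) = 12n ln(12n) − 12n + O(ln n).
  S_n = 12n ln(12n) − 12n − 12n ln(n/28) + O(ln n)
      = 12n ln(12n) − 12n ln n + 12n ln 28 − 12n + O(ln n)
      = 12n ln 12 + 12n ln 28 − 12n + O(ln n)
      = 12n (ln 336 − 1) + O(ln n).
Numerically ln(336) − 1 ≈ 4.8171.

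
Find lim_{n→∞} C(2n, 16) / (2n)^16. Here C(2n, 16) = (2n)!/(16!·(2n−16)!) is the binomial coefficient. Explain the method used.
lim = 1/16! = 1/20922789888000

With N = 2n → ∞: C(N, 16) / N^16 = [N(N−1)…(N−15)] / (16! · N^16) = (1/16!) · 1 · (1 − 1/(2n)) · … · (1 − 15/(2n)). Each factor → 1 as N → ∞, so the limit is 1/16! = 1/20922789888000.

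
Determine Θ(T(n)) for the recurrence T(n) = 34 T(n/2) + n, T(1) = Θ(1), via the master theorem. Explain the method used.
T(n) = Θ(n^(log_2 34))

Master theorem: compare f(n) = n to n^(log_2 34) where log_2 34 ≈ 5.087. Since 1 < log_2 34, we have f(n) = O(n^(log_2 34 − ε)) for some ε > 0 — Case 1. Hence T(n) = Θ(n^(log_2 34)).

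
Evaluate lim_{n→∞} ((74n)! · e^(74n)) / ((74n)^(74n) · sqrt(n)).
lim = sqrt(2π·74)

Stirling: (74n)! ~ sqrt(2π·74n) · (74n/e)^(74n). Hence
  (74n)! · e^(74n) / (74n)^(74n) ~ sqrt(2π·74n).
Dividing by sqrt(n): sqrt(2π·74n) / sqrt(n) = sqrt(2π·74) · n^((1−1)/2), so the limit is sqrt(2π·74).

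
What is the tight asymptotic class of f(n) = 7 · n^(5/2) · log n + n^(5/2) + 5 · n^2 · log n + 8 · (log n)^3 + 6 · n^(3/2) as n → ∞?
f(n) ∈ Θ(n^(5/2) · log n)

Compare the terms by growth order. For large n, n^a · (log n)^b dominates n^a' · (log n)^b' iff a > a', or (a = a' and b > b'). Ranking the 5 terms shows the dominant one is 7 · n^(5/2) · log n. Hence f(n) ∈ Θ(n^(5/2) · log n).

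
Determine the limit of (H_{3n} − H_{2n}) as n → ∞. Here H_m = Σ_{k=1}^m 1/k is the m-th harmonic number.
lim = ln(3/2)

Euler-Maclaurin gives H_m = ln m + γ + 1/(2m) + O(1/m^2). The γ and O(1/m) terms cancel in the difference:
  H_{3n} − H_{2n} = ln(3n) − ln(2n) + O(1/n) = ln(3/2) + O(1/n).
Hence the limit is ln(3/2).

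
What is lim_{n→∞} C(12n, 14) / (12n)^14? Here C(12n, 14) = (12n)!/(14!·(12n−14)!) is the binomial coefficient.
lim = 1/14! = 1/87178291200

With N = 12n → ∞: C(N, 14) / N^14 = [N(N−1)…(N−13)] / (14! · N^14) = (1/14!) · 1 · (1 − 1/(12n)) · … · (1 − 13/(12n)). Each factor → 1 as N → ∞, so the limit is 1/14! = 1/87178291200.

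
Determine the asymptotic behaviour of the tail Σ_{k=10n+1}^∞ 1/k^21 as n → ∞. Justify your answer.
Σ_{k>10n} 1/k^21 ~ 1/(20 · (10n)^20)

Compare to the integral: ∫_{10n}^∞ x^(−21) dx = [−x^(−20)/20]_{10n}^∞ = 1/((21−1)·(10n)^20). Euler-Maclaurin then gives
  Σ_{k>10n} 1/k^21 = ∫_{10n}^∞ dx/x^21 − 1/(2·(10n)^21) + O(1/(10n)^22).
(Equivalently this is ζ(21) − Σ_{k≤10n} 1/k^21.)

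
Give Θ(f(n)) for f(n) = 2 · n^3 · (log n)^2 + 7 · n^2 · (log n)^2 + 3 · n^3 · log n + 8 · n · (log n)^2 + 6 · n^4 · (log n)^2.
f(n) ∈ Θ(n^4 · (log n)^2)

Compare the terms by growth order. For large n, n^a · (log n)^b dominates n^a' · (log n)^b' iff a > a', or (a = a' and b > b'). Ranking the 5 terms shows the dominant one is 6 · n^4 · (log n)^2. Hence f(n) ∈ Θ(n^4 · (log n)^2).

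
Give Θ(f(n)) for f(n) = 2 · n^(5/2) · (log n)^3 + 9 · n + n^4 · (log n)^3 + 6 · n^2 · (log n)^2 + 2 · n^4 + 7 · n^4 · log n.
f(n) ∈ Θ(n^4 · (log n)^3)

Compare the terms by growth order. For large n, n^a · (log n)^b dominates n^a' · (log n)^b' iff a > a', or (a = a' and b > b'). Ranking the 6 terms shows the dominant one is n^4 · (log n)^3. Hence f(n) ∈ Θ(n^4 · (log n)^3).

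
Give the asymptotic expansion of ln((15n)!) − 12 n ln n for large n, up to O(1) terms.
ln((15n)!) − 12 n ln n = 3 n ln n + 15(ln 15 − 1) n + (1/2) ln(2π·15n) + O(1/n)

Stirling: ln((15n)!) = 15n ln(15n) − 15n + (1/2) ln(2π·15n) + O(1/n).
Expand 15n ln(15n) = 15n (ln n + ln 15) = 15n ln n + 15n ln 15.
Subtract 12n ln n: leading term is (15 − 12) n ln n = 3 n ln n. The next term is 15n ln 15 − 15n = 15(ln 15 − 1) n. Then the (1/2) ln(2π·15n) correction.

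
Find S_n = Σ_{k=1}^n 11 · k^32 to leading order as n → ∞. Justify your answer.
S_n ~ n^33 / 3

By integral comparison (Euler-Maclaurin), Σ_{k=1}^n 11 · k^32 = 11 · ∫_0^n x^32 dx + O(n^32) = 11 · n^33/33 = n^33 / 3 + O(n^32). (Equivalently, Faulhaber's formula gives the same leading term.)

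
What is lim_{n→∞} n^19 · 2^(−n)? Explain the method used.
lim = 0

Exponentials with base > 1 dominate every fixed polynomial: for any fixed c, n^c / 2^n → 0 as n → ∞ (e.g. by the ratio test, or by writing 2^n = e^(n ln 2) and noting e^(n ln 2) / n^c → ∞). Hence n^19 · 2^(−n) = n^19 / 2^n → 0.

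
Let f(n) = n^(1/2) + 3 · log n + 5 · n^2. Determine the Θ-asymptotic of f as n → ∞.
f(n) ∈ Θ(n^2)

Compare the terms by growth order. For large n, n^a · (log n)^b dominates n^a' · (log n)^b' iff a > a', or (a = a' and b > b'). Ranking the 3 terms shows the dominant one is 5 · n^2. Hence f(n) ∈ Θ(n^2).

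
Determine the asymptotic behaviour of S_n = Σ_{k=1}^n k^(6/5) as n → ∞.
S_n ~ (5/11) · n^(11/5)

Integral comparison: Σ_{k=1}^n k^(6/5) = ∫_0^n x^(6/5) dx + O(n^(6/5)). The integral is n^(1 + 6/5) / (1 + 6/5) = n^((6+5)/5) / ((6+5)/5) = (5/11) · n^(11/5).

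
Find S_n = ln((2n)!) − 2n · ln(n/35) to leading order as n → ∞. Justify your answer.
S_n ~ 2n · (ln 70 − 1) + O(ln n)

Stirling: ln((2n)!) = 2n ln(2n) − 2n + O(ln n).
  S_n = 2n ln(2n) − 2n − 2n ln(n/35) + O(ln n)
      = 2n ln(2n) − 2n ln n + 2n ln 35 − 2n + O(ln n)
      = 2n ln 2 + 2n ln 35 − 2n + O(ln n)
      = 2n (ln 70 − 1) + O(ln n).
Numerically ln(70) − 1 ≈ 3.2485.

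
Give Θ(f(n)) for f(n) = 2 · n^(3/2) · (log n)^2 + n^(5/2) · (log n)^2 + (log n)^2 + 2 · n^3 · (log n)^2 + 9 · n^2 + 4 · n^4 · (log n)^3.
f(n) ∈ Θ(n^4 · (log n)^3)

Compare the terms by growth order. For large n, n^a · (log n)^b dominates n^a' · (log n)^b' iff a > a', or (a = a' and b > b'). Ranking the 6 terms shows the dominant one is 4 · n^4 · (log n)^3. Hence f(n) ∈ Θ(n^4 · (log n)^3).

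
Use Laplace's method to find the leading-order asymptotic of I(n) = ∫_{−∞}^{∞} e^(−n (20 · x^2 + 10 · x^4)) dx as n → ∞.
I(n) ~ sqrt(π/(20n))

φ(x) = 20 · x^2 + 10 · x^4 has its unique global minimum at x* = 0 (since φ'(x) = 40x + 40x^3 = 0 only at x = 0 for real x with both coefficients positive, and φ → ∞ as |x| → ∞). At x* = 0, φ(0) = 0 and φ''(0) = 40. Laplace's method then gives
  I(n) ~ sqrt(2π / (n · φ''(0))) · e^(−n φ(0)) = sqrt(2π / (40n)) = sqrt(π/(20n)).
The 10 · x^4 term contributes only at subleading order (an O(1/n) relative correction).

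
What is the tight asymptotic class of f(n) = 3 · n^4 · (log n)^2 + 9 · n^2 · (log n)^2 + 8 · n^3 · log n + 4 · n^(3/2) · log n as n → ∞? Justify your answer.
f(n) ∈ Θ(n^4 · (log n)^2)

Compare the terms by growth order. For large n, n^a · (log n)^b dominates n^a' · (log n)^b' iff a > a', or (a = a' and b > b'). Ranking the 4 terms shows the dominant one is 3 · n^4 · (log n)^2. Hence f(n) ∈ Θ(n^4 · (log n)^2).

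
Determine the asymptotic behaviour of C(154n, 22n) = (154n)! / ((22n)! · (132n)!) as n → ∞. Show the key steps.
C(154n, 22n) ~ (823543/46656)^(22n) · sqrt(7/(12π·22n))

Write N = 22n. Apply Stirling to each factorial:
  (7N)! ~ sqrt(2π·7N) · (7N/e)^(7N),
  N! ~ sqrt(2π N) · (N/e)^N,
  (6N)! ~ sqrt(2π·6N) · (6N/e)^(6N).
The exponential factors combine to (7N)^(7N) / (N^N · (6N)^(6N)) = 7^(7N)/6^(6N) = (7^7/6^6)^N = (823543/46656)^N.
The square-root prefactors combine to sqrt(2π·7N) / (sqrt(2π N)·sqrt(2π·6N)) = sqrt(7 / (2π·6·N)) = sqrt(7/(12π·22n)).
Substituting N = 22n: C(154n, 22n) ~ (823543/46656)^(22n) · sqrt(7/(12π·22n)).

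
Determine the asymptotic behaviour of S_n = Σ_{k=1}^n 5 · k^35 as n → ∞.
S_n ~ 5 · n^36 / 36

By integral comparison (Euler-Maclaurin), Σ_{k=1}^n 5 · k^35 = 5 · ∫_0^n x^35 dx + O(n^35) = 5 · n^36/36 + O(n^35). (Equivalently, Faulhaber's formula gives the same leading term.)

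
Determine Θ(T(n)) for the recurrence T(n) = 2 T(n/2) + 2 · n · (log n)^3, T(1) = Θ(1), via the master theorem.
T(n) = Θ(n · (log n)^4)

Here log_2 2 = 1 and f(n) = 2 · n · (log n)^3 = Θ(n^(log_2 2) · (log n)^3). This is the extended Case 2 of the master theorem (f matches the critical exponent up to log factors), giving T(n) = Θ(n^(log_2 2) · (log n)^(3+1)) = Θ(n · (log n)^4).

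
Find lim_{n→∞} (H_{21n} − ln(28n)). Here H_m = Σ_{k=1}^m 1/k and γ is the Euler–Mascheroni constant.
lim = ln(3/4) + γ

By Euler-Maclaurin, H_m = ln m + γ + O(1/m). So
  H_{21n} − ln(28n) = ln(21n) + γ − ln(28n) + O(1/n)
                       = ln(21/28) + γ + O(1/n).
Hence the limit is ln(21/28) + γ (= ln(3/4)).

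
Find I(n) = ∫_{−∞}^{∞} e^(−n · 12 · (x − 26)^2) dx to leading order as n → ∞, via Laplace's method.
I(n) = sqrt(π/(12n))

Here φ(x) = 12 · (x − 26)^2 has its unique minimum at x* = 26 with φ(x*) = 0 and φ''(x*) = 24. Laplace's method gives
  I(n) ~ e^(−n φ(x*)) · sqrt(2π / (n · φ''(x*))) = sqrt(2π / (24n)) = sqrt(π/(12n)).
This is exact: substituting u = (x − 26)·sqrt(12n) gives I(n) = (1/sqrt(12n)) ∫_{−∞}^{∞} e^(−u^2) du = sqrt(π/(12n)).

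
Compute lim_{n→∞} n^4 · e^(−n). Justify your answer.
lim = 0

Exponentials with base > 1 dominate every fixed polynomial: for any fixed c, n^c / e^n → 0 as n → ∞ (e.g. by the ratio test, or since e^n grows faster than any power of n). Hence n^4 · e^(−n) = n^4 / e^n → 0.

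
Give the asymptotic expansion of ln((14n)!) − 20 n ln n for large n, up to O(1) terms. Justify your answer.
ln((14n)!) − 20 n ln n = −6 n ln n + 14(ln 14 − 1) n + (1/2) ln(2π·14n) + O(1/n)

Stirling: ln((14n)!) = 14n ln(14n) − 14n + (1/2) ln(2π·14n) + O(1/n).
Expand 14n ln(14n) = 14n (ln n + ln 14) = 14n ln n + 14n ln 14.
Subtract 20n ln n: leading term is (14 − 20) n ln n = −6 n ln n. The next term is 14n ln 14 − 14n = 14(ln 14 − 1) n. Then the (1/2) ln(2π·14n) correction.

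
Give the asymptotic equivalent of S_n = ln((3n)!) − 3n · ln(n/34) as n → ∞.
S_n ~ 3n · (ln 102 − 1) + O(ln n)

Stirling: ln((3n)!) = 3n ln(3n) − 3n + O(ln n).
  S_n = 3n ln(3n) − 3n − 3n ln(n/34) + O(ln n)
      = 3n ln(3n) − 3n ln n + 3n ln 34 − 3n + O(ln n)
      = 3n ln 3 + 3n ln 34 − 3n + O(ln n)
      = 3n (ln 102 − 1) + O(ln n).
Numerically ln(102) − 1 ≈ 3.6250.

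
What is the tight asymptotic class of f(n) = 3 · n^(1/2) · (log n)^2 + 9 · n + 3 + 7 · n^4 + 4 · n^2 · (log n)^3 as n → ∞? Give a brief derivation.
f(n) ∈ Θ(n^4)

Compare the terms by growth order. For large n, n^a · (log n)^b dominates n^a' · (log n)^b' iff a > a', or (a = a' and b > b'). Ranking the 5 terms shows the dominant one is 7 · n^4. Hence f(n) ∈ Θ(n^4).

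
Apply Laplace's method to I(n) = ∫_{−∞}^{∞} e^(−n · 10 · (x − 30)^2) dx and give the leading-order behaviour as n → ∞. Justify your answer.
I(n) = sqrt(π/(10n))

Here φ(x) = 10 · (x − 30)^2 has its unique minimum at x* = 30 with φ(x*) = 0 and φ''(x*) = 20. Laplace's method gives
  I(n) ~ e^(−n φ(x*)) · sqrt(2π / (n · φ''(x*))) = sqrt(2π / (20n)) = sqrt(π/(10n)).
This is exact: substituting u = (x − 30)·sqrt(10n) gives I(n) = (1/sqrt(10n)) ∫_{−∞}^{∞} e^(−u^2) du = sqrt(π/(10n)).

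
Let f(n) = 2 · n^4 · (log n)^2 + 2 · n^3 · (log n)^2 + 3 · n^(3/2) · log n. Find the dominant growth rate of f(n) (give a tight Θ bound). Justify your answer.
f(n) ∈ Θ(n^4 · (log n)^2)

Compare the terms by growth order. For large n, n^a · (log n)^b dominates n^a' · (log n)^b' iff a > a', or (a = a' and b > b'). Ranking the 3 terms shows the dominant one is 2 · n^4 · (log n)^2. Hence f(n) ∈ Θ(n^4 · (log n)^2).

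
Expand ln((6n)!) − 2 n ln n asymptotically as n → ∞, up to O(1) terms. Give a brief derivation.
ln((6n)!) − 2 n ln n = 4 n ln n + 6(ln 6 − 1) n + (1/2) ln(2π·6n) + O(1/n)

Stirling: ln((6n)!) = 6n ln(6n) − 6n + (1/2) ln(2π·6n) + O(1/n).
Expand 6n ln(6n) = 6n (ln n + ln 6) = 6n ln n + 6n ln 6.
Subtract 2n ln n: leading term is (6 − 2) n ln n = 4 n ln n. The next term is 6n ln 6 − 6n = 6(ln 6 − 1) n. Then the (1/2) ln(2π·6n) correction.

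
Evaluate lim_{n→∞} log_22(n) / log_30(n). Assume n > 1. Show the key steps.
lim = ln(30) / ln(22) = log_22(30)

Change of base: log_22(n) = ln n / ln 22 and log_30(n) = ln n / ln 30. The ratio is (ln n / ln 22) · (ln 30 / ln n) = ln 30 / ln 22, a constant independent of n. So the limit is ln 30 / ln 22 = log_22(30).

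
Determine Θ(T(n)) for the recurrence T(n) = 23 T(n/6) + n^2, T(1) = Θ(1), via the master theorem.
T(n) = Θ(n^2)

log_6 23 ≈ 1.750. f(n) = n^2 dominates n^(log_6 23) since 2 > 1.750, and the regularity condition a·f(n/b) = 23·(n/6)^2 = (23/36)·n^2 ≤ c·f(n) holds with c = 23/36 ≈ 0.639 < 1. So this is Case 3: T(n) = Θ(f(n)) = Θ(n^2).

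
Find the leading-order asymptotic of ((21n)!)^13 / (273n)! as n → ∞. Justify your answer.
((21n)!)^13/(273n)! ~ ((2π·21n)^(12/2) / sqrt(13)) · 13^(−13·21n)  →  0

Write N = 21n. Stirling: N! ~ sqrt(2π N)(N/e)^N and (13N)! ~ sqrt(2π·13N)·(13N/e)^(13N).
  (N!)^13/(13N)! ~ (2π N)^(13/2) (N/e)^(13N) / [sqrt(2π·13N) (13N/e)^(13N)]
     = (2π N)^(13/2) / sqrt(2π·13N) · (N/(13N))^(13N)
     = (2π N)^((13−1)/2) / sqrt(13) · 13^(−13N).
Since 13^13 > 1, the factor 13^(−13N) decays exponentially, so the ratio → 0. Substituting N = 21n gives the stated form.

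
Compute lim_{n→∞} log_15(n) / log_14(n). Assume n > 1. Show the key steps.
lim = ln(14) / ln(15) = log_15(14)

Change of base: log_15(n) = ln n / ln 15 and log_14(n) = ln n / ln 14. The ratio is (ln n / ln 15) · (ln 14 / ln n) = ln 14 / ln 15, a constant independent of n. So the limit is ln 14 / ln 15 = log_15(14).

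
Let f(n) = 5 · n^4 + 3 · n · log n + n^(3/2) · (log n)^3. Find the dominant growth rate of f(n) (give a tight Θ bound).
f(n) ∈ Θ(n^4)

Compare the terms by growth order. For large n, n^a · (log n)^b dominates n^a' · (log n)^b' iff a > a', or (a = a' and b > b'). Ranking the 3 terms shows the dominant one is 5 · n^4. Hence f(n) ∈ Θ(n^4).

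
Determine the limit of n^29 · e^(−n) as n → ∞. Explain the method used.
lim = 0

Exponentials with base > 1 dominate every fixed polynomial: for any fixed c, n^c / e^n → 0 as n → ∞ (e.g. by the ratio test, or since e^n grows faster than any power of n). Hence n^29 · e^(−n) = n^29 / e^n → 0.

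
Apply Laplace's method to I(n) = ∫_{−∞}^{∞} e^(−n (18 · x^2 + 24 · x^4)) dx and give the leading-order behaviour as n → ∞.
I(n) ~ sqrt(π/(18n))

φ(x) = 18 · x^2 + 24 · x^4 has its unique global minimum at x* = 0 (since φ'(x) = 36x + 96x^3 = 0 only at x = 0 for real x with both coefficients positive, and φ → ∞ as |x| → ∞). At x* = 0, φ(0) = 0 and φ''(0) = 36. Laplace's method then gives
  I(n) ~ sqrt(2π / (n · φ''(0))) · e^(−n φ(0)) = sqrt(2π / (36n)) = sqrt(π/(18n)).
The 24 · x^4 term contributes only at subleading order (an O(1/n) relative correction).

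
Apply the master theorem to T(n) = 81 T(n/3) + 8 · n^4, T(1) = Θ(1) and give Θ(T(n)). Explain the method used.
T(n) = Θ(n^4 log n)

log_3 81 = 4, and f(n) = 8 · n^4 = Θ(n^(log_3 81)). This is Case 2 of the master theorem: T(n) = Θ(f(n) · log n) = Θ(n^4 log n).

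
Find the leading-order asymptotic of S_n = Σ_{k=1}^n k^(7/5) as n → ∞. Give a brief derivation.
S_n ~ (5/12) · n^(12/5)

Integral comparison: Σ_{k=1}^n k^(7/5) = ∫_0^n x^(7/5) dx + O(n^(7/5)). The integral is n^(1 + 7/5) / (1 + 7/5) = n^((7+5)/5) / ((7+5)/5) = (5/12) · n^(12/5).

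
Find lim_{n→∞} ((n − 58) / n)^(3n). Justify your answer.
lim = e^(−174)

Rewrite as (1 − 58/n)^(3n). By the standard limit (1 + x/n)^n → e^x, we have (1 − 58/n)^n → e^(−58), and raising to the 3rd power gives e^(−174).
More precisely, ln[(1 − 58/n)^(3n)] = 3n · ln(1 − 58/n) = 3n · (-58/n + O(1/n^2)) = -174 + O(1/n) → -174.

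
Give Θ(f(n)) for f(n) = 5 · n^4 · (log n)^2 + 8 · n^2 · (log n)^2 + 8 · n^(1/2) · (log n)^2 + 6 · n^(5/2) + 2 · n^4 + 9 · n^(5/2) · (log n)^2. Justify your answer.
f(n) ∈ Θ(n^4 · (log n)^2)

Compare the terms by growth order. For large n, n^a · (log n)^b dominates n^a' · (log n)^b' iff a > a', or (a = a' and b > b'). Ranking the 6 terms shows the dominant one is 5 · n^4 · (log n)^2. Hence f(n) ∈ Θ(n^4 · (log n)^2).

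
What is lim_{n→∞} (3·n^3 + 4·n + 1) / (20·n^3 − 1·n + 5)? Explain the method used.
lim = 3/20

For large n the leading n^3 terms dominate both numerator and denominator. Dividing top and bottom by n^3, every other term tends to 0, leaving 3/20.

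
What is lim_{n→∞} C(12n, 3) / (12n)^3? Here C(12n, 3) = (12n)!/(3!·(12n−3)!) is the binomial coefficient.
lim = 1/3! = 1/6

With N = 12n → ∞: C(N, 3) / N^3 = [N(N−1)…(N−2)] / (3! · N^3) = (1/3!) · 1 · (1 − 1/(12n)) · (1 − 2/(12n)). Each factor → 1 as N → ∞, so the limit is 1/3! = 1/6.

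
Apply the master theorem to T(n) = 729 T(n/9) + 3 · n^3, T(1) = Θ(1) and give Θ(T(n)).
T(n) = Θ(n^3 log n)

log_9 729 = 3, and f(n) = 3 · n^3 = Θ(n^(log_9 729)). This is Case 2 of the master theorem: T(n) = Θ(f(n) · log n) = Θ(n^3 log n).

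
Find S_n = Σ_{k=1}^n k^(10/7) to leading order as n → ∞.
S_n ~ (7/17) · n^(17/7)

Integral comparison: Σ_{k=1}^n k^(10/7) = ∫_0^n x^(10/7) dx + O(n^(10/7)). The integral is n^(1 + 10/7) / (1 + 10/7) = n^((10+7)/7) / ((10+7)/7) = (7/17) · n^(17/7).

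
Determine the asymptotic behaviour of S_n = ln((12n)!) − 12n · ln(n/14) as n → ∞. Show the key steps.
S_n ~ 12n · (ln 168 − 1) + O(ln n)

Stirling: ln((12n)!) = 12n ln(12n) − 12n + O(ln n).
  S_n = 12n ln(12n) − 12n − 12n ln(n/14) + O(ln n)
      = 12n ln(12n) − 12n ln n + 12n ln 14 − 12n + O(ln n)
      = 12n ln 12 + 12n ln 14 − 12n + O(ln n)
      = 12n (ln 168 − 1) + O(ln n).
Numerically ln(168) − 1 ≈ 4.1240.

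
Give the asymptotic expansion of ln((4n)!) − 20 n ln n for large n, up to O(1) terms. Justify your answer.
ln((4n)!) − 20 n ln n = −16 n ln n + 4(ln 4 − 1) n + (1/2) ln(2π·4n) + O(1/n)

Stirling: ln((4n)!) = 4n ln(4n) − 4n + (1/2) ln(2π·4n) + O(1/n).
Expand 4n ln(4n) = 4n (ln n + ln 4) = 4n ln n + 4n ln 4.
Subtract 20n ln n: leading term is (4 − 20) n ln n = −16 n ln n. The next term is 4n ln 4 − 4n = 4(ln 4 − 1) n. Then the (1/2) ln(2π·4n) correction.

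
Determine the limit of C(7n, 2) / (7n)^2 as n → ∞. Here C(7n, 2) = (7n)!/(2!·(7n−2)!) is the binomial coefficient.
lim = 1/2! = 1/2

With N = 7n → ∞: C(N, 2) / N^2 = [N(N−1)…(N−1)] / (2! · N^2) = (1/2!) · 1 · (1 − 1/(7n)). Each factor → 1 as N → ∞, so the limit is 1/2! = 1/2.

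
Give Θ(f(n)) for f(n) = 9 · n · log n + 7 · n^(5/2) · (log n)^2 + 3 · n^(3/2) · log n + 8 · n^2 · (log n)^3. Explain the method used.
f(n) ∈ Θ(n^(5/2) · (log n)^2)

Compare the terms by growth order. For large n, n^a · (log n)^b dominates n^a' · (log n)^b' iff a > a', or (a = a' and b > b'). Ranking the 4 terms shows the dominant one is 7 · n^(5/2) · (log n)^2. Hence f(n) ∈ Θ(n^(5/2) · (log n)^2).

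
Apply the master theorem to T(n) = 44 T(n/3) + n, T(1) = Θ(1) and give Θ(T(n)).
T(n) = Θ(n^(log_3 44))

Master theorem: compare f(n) = n to n^(log_3 44) where log_3 44 ≈ 3.445. Since 1 < log_3 44, we have f(n) = O(n^(log_3 44 − ε)) for some ε > 0 — Case 1. Hence T(n) = Θ(n^(log_3 44)).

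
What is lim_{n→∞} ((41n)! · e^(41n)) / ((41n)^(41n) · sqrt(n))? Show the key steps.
lim = sqrt(2π·41)

Stirling: (41n)! ~ sqrt(2π·41n) · (41n/e)^(41n). Hence
  (41n)! · e^(41n) / (41n)^(41n) ~ sqrt(2π·41n).
Dividing by sqrt(n): sqrt(2π·41n) / sqrt(n) = sqrt(2π·41) · n^((1−1)/2), so the limit is sqrt(2π·41).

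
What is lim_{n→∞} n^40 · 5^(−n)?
lim = 0

Exponentials with base > 1 dominate every fixed polynomial: for any fixed c, n^c / 5^n → 0 as n → ∞ (e.g. by the ratio test, or by writing 5^n = e^(n ln 5) and noting e^(n ln 5) / n^c → ∞). Hence n^40 · 5^(−n) = n^40 / 5^n → 0.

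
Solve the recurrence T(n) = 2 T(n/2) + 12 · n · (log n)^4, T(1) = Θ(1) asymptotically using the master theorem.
T(n) = Θ(n · (log n)^5)

Here log_2 2 = 1 and f(n) = 12 · n · (log n)^4 = Θ(n^(log_2 2) · (log n)^4). This is the extended Case 2 of the master theorem (f matches the critical exponent up to log factors), giving T(n) = Θ(n^(log_2 2) · (log n)^(4+1)) = Θ(n · (log n)^5).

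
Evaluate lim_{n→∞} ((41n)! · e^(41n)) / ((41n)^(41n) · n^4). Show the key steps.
lim = 0

Stirling: (41n)! ~ sqrt(2π·41n) · (41n/e)^(41n). Hence
  (41n)! · e^(41n) / (41n)^(41n) ~ sqrt(2π·41n).
Dividing by n^4: sqrt(2π·41n) / n^4 = sqrt(2π·41) · n^((1−8)/2), so the expression behaves like sqrt(2π·41) · n^((1−8)/2) → 0.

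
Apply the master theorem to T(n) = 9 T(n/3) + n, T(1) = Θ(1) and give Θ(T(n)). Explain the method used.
T(n) = Θ(n^2)

Master theorem: compare f(n) = n to n^(log_3 9) where log_3 9 = 2. Since 1 < log_3 9, we have f(n) = O(n^(log_3 9 − ε)) for some ε > 0 — Case 1. Hence T(n) = Θ(n^(log_3 9)) = Θ(n^2).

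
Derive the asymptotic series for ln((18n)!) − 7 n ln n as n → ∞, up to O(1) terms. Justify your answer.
ln((18n)!) − 7 n ln n = 11 n ln n + 18(ln 18 − 1) n + (1/2) ln(2π·18n) + O(1/n)

Stirling: ln((18n)!) = 18n ln(18n) − 18n + (1/2) ln(2π·18n) + O(1/n).
Expand 18n ln(18n) = 18n (ln n + ln 18) = 18n ln n + 18n ln 18.
Subtract 7n ln n: leading term is (18 − 7) n ln n = 11 n ln n. The next term is 18n ln 18 − 18n = 18(ln 18 − 1) n. Then the (1/2) ln(2π·18n) correction.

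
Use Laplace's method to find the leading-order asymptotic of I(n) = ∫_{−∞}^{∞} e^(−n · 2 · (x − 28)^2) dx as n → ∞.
I(n) = sqrt(π/(2n))

Here φ(x) = 2 · (x − 28)^2 has its unique minimum at x* = 28 with φ(x*) = 0 and φ''(x*) = 4. Laplace's method gives
  I(n) ~ e^(−n φ(x*)) · sqrt(2π / (n · φ''(x*))) = sqrt(2π / (4n)) = sqrt(π/(2n)).
This is exact: substituting u = (x − 28)·sqrt(2n) gives I(n) = (1/sqrt(2n)) ∫_{−∞}^{∞} e^(−u^2) du = sqrt(π/(2n)).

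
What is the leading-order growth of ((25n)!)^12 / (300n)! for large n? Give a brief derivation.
((25n)!)^12/(300n)! ~ ((2π·25n)^(11/2) / sqrt(12)) · 12^(−12·25n)  →  0

Write N = 25n. Stirling: N! ~ sqrt(2π N)(N/e)^N and (12N)! ~ sqrt(2π·12N)·(12N/e)^(12N).
  (N!)^12/(12N)! ~ (2π N)^(12/2) (N/e)^(12N) / [sqrt(2π·12N) (12N/e)^(12N)]
     = (2π N)^(12/2) / sqrt(2π·12N) · (N/(12N))^(12N)
     = (2π N)^((12−1)/2) / sqrt(12) · 12^(−12N).
Since 12^12 > 1, the factor 12^(−12N) decays exponentially, so the ratio → 0. Substituting N = 25n gives the stated form.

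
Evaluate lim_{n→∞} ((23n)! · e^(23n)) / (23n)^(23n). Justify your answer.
lim = ∞

Stirling: (23n)! ~ sqrt(2π·23n) · (23n/e)^(23n). Hence
  (23n)! · e^(23n) / (23n)^(23n) ~ sqrt(2π·23n) = sqrt(2π·23) · sqrt(n) → ∞.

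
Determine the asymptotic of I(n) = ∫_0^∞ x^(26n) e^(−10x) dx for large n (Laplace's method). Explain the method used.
I(n) ~ (sqrt(2π·26n) / 10) · (26n/(10e))^(26n)

Write the integrand as exp(26n ln x − 10x) and set f(x) = 26n ln x − 10x. Then f'(x) = 26n/x − 10 = 0 at x* = 26n/10, and f''(x*) = −26n/x*^2 = −10^2/(26n). Laplace's method (interior maximum) gives
  I(n) ~ e^(f(x*)) · sqrt(2π / |f''(x*)|)
        = exp(26n ln(26n/10) − 26n) · sqrt(2π · 26n / 10^2)
        = (26n/10)^(26n) e^(−26n) · sqrt(2π·26n) / 10
        = (sqrt(2π·26n) / 10) · (26n/(10e))^(26n).
This matches Γ(26n+1)/10^(26n+1) with Stirling applied to Γ.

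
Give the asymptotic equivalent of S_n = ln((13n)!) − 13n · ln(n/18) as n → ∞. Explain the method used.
S_n ~ 13n · (ln 234 − 1) + O(ln n)

Stirling: ln((13n)!) = 13n ln(13n) − 13n + O(ln n).
  S_n = 13n ln(13n) − 13n − 13n ln(n/18) + O(ln n)
      = 13n ln(13n) − 13n ln n + 13n ln 18 − 13n + O(ln n)
      = 13n ln 13 + 13n ln 18 − 13n + O(ln n)
      = 13n (ln 234 − 1) + O(ln n).
Numerically ln(234) − 1 ≈ 4.4553.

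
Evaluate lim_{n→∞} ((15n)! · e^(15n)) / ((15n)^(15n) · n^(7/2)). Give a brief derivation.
lim = 0

Stirling: (15n)! ~ sqrt(2π·15n) · (15n/e)^(15n). Hence
  (15n)! · e^(15n) / (15n)^(15n) ~ sqrt(2π·15n).
Dividing by n^(7/2): sqrt(2π·15n) / n^(7/2) = sqrt(2π·15) · n^((1−7)/2), so the expression behaves like sqrt(2π·15) · n^((1−7)/2) → 0.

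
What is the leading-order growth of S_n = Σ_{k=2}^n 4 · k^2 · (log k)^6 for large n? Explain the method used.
S_n ~ 4 · n^3 · (log n)^6 / 3

By integral comparison, S_n = ∫_1^n 4 · x^2 · (log x)^6 dx + O(n^2 · (log n)^6). For the integral, the leading term of ∫_1^n x^2 (log x)^6 dx is n^3/3 · (log n)^6 (by repeated integration by parts; each step lowers the log-exponent and produces a relatively O(1/log n) correction). Hence S_n ~ 4 · n^3 · (log n)^6 / 3.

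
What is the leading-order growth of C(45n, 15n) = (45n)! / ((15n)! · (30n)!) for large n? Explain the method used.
C(45n, 15n) ~ (27/4)^(15n) · sqrt(3/(4π·15n))

Write N = 15n. Apply Stirling to each factorial:
  (3N)! ~ sqrt(2π·3N) · (3N/e)^(3N),
  N! ~ sqrt(2π N) · (N/e)^N,
  (2N)! ~ sqrt(2π·2N) · (2N/e)^(2N).
The exponential factors combine to (3N)^(3N) / (N^N · (2N)^(2N)) = 3^(3N)/2^(2N) = (3^3/2^2)^N = (27/4)^N.
The square-root prefactors combine to sqrt(2π·3N) / (sqrt(2π N)·sqrt(2π·2N)) = sqrt(3 / (2π·2·N)) = sqrt(3/(4π·15n)).
Substituting N = 15n: C(45n, 15n) ~ (27/4)^(15n) · sqrt(3/(4π·15n)).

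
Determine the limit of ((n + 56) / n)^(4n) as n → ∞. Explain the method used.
lim = e^224

Rewrite as (1 + 56/n)^(4n). By the standard limit (1 + x/n)^n → e^x, we have (1 + 56/n)^n → e^56, and raising to the 4th power gives e^224.
More precisely, ln[(1 + 56/n)^(4n)] = 4n · ln(1 + 56/n) = 4n · (56/n + O(1/n^2)) = 224 + O(1/n) → 224.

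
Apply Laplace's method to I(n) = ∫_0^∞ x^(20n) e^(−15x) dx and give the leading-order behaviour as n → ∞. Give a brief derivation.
I(n) ~ (sqrt(2π·20n) / 15) · (20n/(15e))^(20n)

Write the integrand as exp(20n ln x − 15x) and set f(x) = 20n ln x − 15x. Then f'(x) = 20n/x − 15 = 0 at x* = 20n/15, and f''(x*) = −20n/x*^2 = −15^2/(20n). Laplace's method (interior maximum) gives
  I(n) ~ e^(f(x*)) · sqrt(2π / |f''(x*)|)
        = exp(20n ln(20n/15) − 20n) · sqrt(2π · 20n / 15^2)
        = (20n/15)^(20n) e^(−20n) · sqrt(2π·20n) / 15
        = (sqrt(2π·20n) / 15) · (20n/(15e))^(20n).
This matches Γ(20n+1)/15^(20n+1) with Stirling applied to Γ.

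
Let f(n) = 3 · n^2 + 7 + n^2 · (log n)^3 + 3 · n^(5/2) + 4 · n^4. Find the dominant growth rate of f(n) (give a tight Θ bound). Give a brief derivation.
f(n) ∈ Θ(n^4)

Compare the terms by growth order. For large n, n^a · (log n)^b dominates n^a' · (log n)^b' iff a > a', or (a = a' and b > b'). Ranking the 5 terms shows the dominant one is 4 · n^4. Hence f(n) ∈ Θ(n^4).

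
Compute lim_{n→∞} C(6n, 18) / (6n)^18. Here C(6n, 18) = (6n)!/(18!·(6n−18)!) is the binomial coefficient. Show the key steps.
lim = 1/18! = 1/6402373705728000

With N = 6n → ∞: C(N, 18) / N^18 = [N(N−1)…(N−17)] / (18! · N^18) = (1/18!) · 1 · (1 − 1/(6n)) · … · (1 − 17/(6n)). Each factor → 1 as N → ∞, so the limit is 1/18! = 1/6402373705728000.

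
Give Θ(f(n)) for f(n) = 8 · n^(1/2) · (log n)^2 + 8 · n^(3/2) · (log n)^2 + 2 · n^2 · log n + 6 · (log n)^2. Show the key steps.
f(n) ∈ Θ(n^2 · log n)

Compare the terms by growth order. For large n, n^a · (log n)^b dominates n^a' · (log n)^b' iff a > a', or (a = a' and b > b'). Ranking the 4 terms shows the dominant one is 2 · n^2 · log n. Hence f(n) ∈ Θ(n^2 · log n).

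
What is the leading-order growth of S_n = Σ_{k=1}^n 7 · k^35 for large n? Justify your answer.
S_n ~ 7 · n^36 / 36

By integral comparison (Euler-Maclaurin), Σ_{k=1}^n 7 · k^35 = 7 · ∫_0^n x^35 dx + O(n^35) = 7 · n^36/36 + O(n^35). (Equivalently, Faulhaber's formula gives the same leading term.)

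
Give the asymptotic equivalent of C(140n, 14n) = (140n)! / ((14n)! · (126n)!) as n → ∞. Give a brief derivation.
C(140n, 14n) ~ (10000000000/387420489)^(14n) · sqrt(5/(9π·14n))

Write N = 14n. Apply Stirling to each factorial:
  (10N)! ~ sqrt(2π·10N) · (10N/e)^(10N),
  N! ~ sqrt(2π N) · (N/e)^N,
  (9N)! ~ sqrt(2π·9N) · (9N/e)^(9N).
The exponential factors combine to (10N)^(10N) / (N^N · (9N)^(9N)) = 10^(10N)/9^(9N) = (10^10/9^9)^N = (10000000000/387420489)^N.
The square-root prefactors combine to sqrt(2π·10N) / (sqrt(2π N)·sqrt(2π·9N)) = sqrt(10 / (2π·9·N)) = sqrt(5/(9π·14n)).
Substituting N = 14n: C(140n, 14n) ~ (10000000000/387420489)^(14n) · sqrt(5/(9π·14n)).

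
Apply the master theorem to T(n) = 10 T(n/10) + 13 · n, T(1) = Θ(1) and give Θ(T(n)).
T(n) = Θ(n log n)

log_10 10 = 1, and f(n) = 13 · n = Θ(n^(log_10 10)). This is Case 2 of the master theorem: T(n) = Θ(f(n) · log n) = Θ(n log n).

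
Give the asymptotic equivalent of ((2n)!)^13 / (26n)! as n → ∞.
((2n)!)^13/(26n)! ~ ((2π·2n)^(12/2) / sqrt(13)) · 13^(−13·2n)  →  0

Write N = 2n. Stirling: N! ~ sqrt(2π N)(N/e)^N and (13N)! ~ sqrt(2π·13N)·(13N/e)^(13N).
  (N!)^13/(13N)! ~ (2π N)^(13/2) (N/e)^(13N) / [sqrt(2π·13N) (13N/e)^(13N)]
     = (2π N)^(13/2) / sqrt(2π·13N) · (N/(13N))^(13N)
     = (2π N)^((13−1)/2) / sqrt(13) · 13^(−13N).
Since 13^13 > 1, the factor 13^(−13N) decays exponentially, so the ratio → 0. Substituting N = 2n gives the stated form.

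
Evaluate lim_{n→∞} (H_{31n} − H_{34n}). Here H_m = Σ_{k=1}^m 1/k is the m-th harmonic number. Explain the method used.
lim = ln(31/34)

Euler-Maclaurin gives H_m = ln m + γ + 1/(2m) + O(1/m^2). The γ and O(1/m) terms cancel in the difference:
  H_{31n} − H_{34n} = ln(31n) − ln(34n) + O(1/n) = ln(31/34) + O(1/n).
Hence the limit is ln(31/34).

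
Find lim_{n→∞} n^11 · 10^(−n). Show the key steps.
lim = 0

Exponentials with base > 1 dominate every fixed polynomial: for any fixed c, n^c / 10^n → 0 as n → ∞ (e.g. by the ratio test, or by writing 10^n = e^(n ln 10) and noting e^(n ln 10) / n^c → ∞). Hence n^11 · 10^(−n) = n^11 / 10^n → 0.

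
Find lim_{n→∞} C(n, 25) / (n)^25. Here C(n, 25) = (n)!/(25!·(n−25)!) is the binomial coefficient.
lim = 1/25! = 1/15511210043330985984000000

With N = n → ∞: C(N, 25) / N^25 = [N(N−1)…(N−24)] / (25! · N^25) = (1/25!) · 1 · (1 − 1/n) · … · (1 − 24/n). Each factor → 1 as N → ∞, so the limit is 1/25! = 1/15511210043330985984000000.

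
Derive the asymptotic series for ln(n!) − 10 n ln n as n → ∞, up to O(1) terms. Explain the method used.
ln(n!) − 10 n ln n = −9 n ln n − n + (1/2) ln(2π n) + O(1/n)

Stirling: ln((n)!) = n ln(n) − n + (1/2) ln(2π·n) + O(1/n).
Here n ln(n) = n ln n.
Subtract 10n ln n: leading term is (1 − 10) n ln n = −9 n ln n. The next term is −n. Then the (1/2) ln(2π·n) correction.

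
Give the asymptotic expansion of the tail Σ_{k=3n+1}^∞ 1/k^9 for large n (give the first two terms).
Σ_{k>3n} 1/k^9 = 1/(8 · (3n)^8) − 1/(2 · (3n)^9) + O(1/(3n)^10)

Compare to the integral: ∫_{3n}^∞ x^(−9) dx = [−x^(−8)/8]_{3n}^∞ = 1/((9−1)·(3n)^8). The Euler-Maclaurin correction adds −f(3n)/2 = −1/(2·(3n)^9). Euler-Maclaurin then gives
  Σ_{k>3n} 1/k^9 = ∫_{3n}^∞ dx/x^9 − 1/(2·(3n)^9) + O(1/(3n)^10).
(Equivalently this is ζ(9) − Σ_{k≤3n} 1/k^9.)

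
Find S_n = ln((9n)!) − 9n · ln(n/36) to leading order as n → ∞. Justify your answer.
S_n ~ 9n · (ln 324 − 1) + O(ln n)

Stirling: ln((9n)!) = 9n ln(9n) − 9n + O(ln n).
  S_n = 9n ln(9n) − 9n − 9n ln(n/36) + O(ln n)
      = 9n ln(9n) − 9n ln n + 9n ln 36 − 9n + O(ln n)
      = 9n ln 9 + 9n ln 36 − 9n + O(ln n)
      = 9n (ln 324 − 1) + O(ln n).
Numerically ln(324) − 1 ≈ 4.7807.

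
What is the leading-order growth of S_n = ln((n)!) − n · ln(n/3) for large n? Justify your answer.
S_n ~ n · (ln 3 − 1) + O(ln n)

Stirling: ln((n)!) = n ln(n) − n + O(ln n).
  S_n = n ln(n) − n − n ln(n/3) + O(ln n)
      = n ln(n) − n ln n + n ln 3 − n + O(ln n)
      = n ln 3 − n + O(ln n)
      = n (ln 3 − 1) + O(ln n).
Numerically ln(3) − 1 ≈ 0.0986.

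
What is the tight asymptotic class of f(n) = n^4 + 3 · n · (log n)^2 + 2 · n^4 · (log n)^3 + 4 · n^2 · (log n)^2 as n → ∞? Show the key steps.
f(n) ∈ Θ(n^4 · (log n)^3)

Compare the terms by growth order. For large n, n^a · (log n)^b dominates n^a' · (log n)^b' iff a > a', or (a = a' and b > b'). Ranking the 4 terms shows the dominant one is 2 · n^4 · (log n)^3. Hence f(n) ∈ Θ(n^4 · (log n)^3).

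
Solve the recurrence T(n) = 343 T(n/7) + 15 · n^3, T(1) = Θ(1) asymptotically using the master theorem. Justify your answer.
T(n) = Θ(n^3 log n)

log_7 343 = 3, and f(n) = 15 · n^3 = Θ(n^(log_7 343)). This is Case 2 of the master theorem: T(n) = Θ(f(n) · log n) = Θ(n^3 log n).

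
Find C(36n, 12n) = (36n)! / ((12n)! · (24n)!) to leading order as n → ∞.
C(36n, 12n) ~ (27/4)^(12n) · sqrt(3/(4π·12n))

Write N = 12n. Apply Stirling to each factorial:
  (3N)! ~ sqrt(2π·3N) · (3N/e)^(3N),
  N! ~ sqrt(2π N) · (N/e)^N,
  (2N)! ~ sqrt(2π·2N) · (2N/e)^(2N).
The exponential factors combine to (3N)^(3N) / (N^N · (2N)^(2N)) = 3^(3N)/2^(2N) = (3^3/2^2)^N = (27/4)^N.
The square-root prefactors combine to sqrt(2π·3N) / (sqrt(2π N)·sqrt(2π·2N)) = sqrt(3 / (2π·2·N)) = sqrt(3/(4π·12n)).
Substituting N = 12n: C(36n, 12n) ~ (27/4)^(12n) · sqrt(3/(4π·12n)).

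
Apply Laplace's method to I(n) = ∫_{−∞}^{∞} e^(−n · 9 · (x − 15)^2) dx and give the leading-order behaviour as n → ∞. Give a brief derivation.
I(n) = sqrt(π/(9n))

Here φ(x) = 9 · (x − 15)^2 has its unique minimum at x* = 15 with φ(x*) = 0 and φ''(x*) = 18. Laplace's method gives
  I(n) ~ e^(−n φ(x*)) · sqrt(2π / (n · φ''(x*))) = sqrt(2π / (18n)) = sqrt(π/(9n)).
This is exact: substituting u = (x − 15)·sqrt(9n) gives I(n) = (1/sqrt(9n)) ∫_{−∞}^{∞} e^(−u^2) du = sqrt(π/(9n)).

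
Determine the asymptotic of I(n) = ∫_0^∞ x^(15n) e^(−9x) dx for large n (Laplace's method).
I(n) ~ (sqrt(2π·15n) / 9) · (15n/(9e))^(15n)

Write the integrand as exp(15n ln x − 9x) and set f(x) = 15n ln x − 9x. Then f'(x) = 15n/x − 9 = 0 at x* = 15n/9, and f''(x*) = −15n/x*^2 = −9^2/(15n). Laplace's method (interior maximum) gives
  I(n) ~ e^(f(x*)) · sqrt(2π / |f''(x*)|)
        = exp(15n ln(15n/9) − 15n) · sqrt(2π · 15n / 9^2)
        = (15n/9)^(15n) e^(−15n) · sqrt(2π·15n) / 9
        = (sqrt(2π·15n) / 9) · (15n/(9e))^(15n).
This matches Γ(15n+1)/9^(15n+1) with Stirling applied to Γ.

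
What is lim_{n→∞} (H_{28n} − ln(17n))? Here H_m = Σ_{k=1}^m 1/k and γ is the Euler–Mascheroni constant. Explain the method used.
lim = ln(28/17) + γ

By Euler-Maclaurin, H_m = ln m + γ + O(1/m). So
  H_{28n} − ln(17n) = ln(28n) + γ − ln(17n) + O(1/n)
                       = ln(28/17) + γ + O(1/n).
Hence the limit is ln(28/17) + γ.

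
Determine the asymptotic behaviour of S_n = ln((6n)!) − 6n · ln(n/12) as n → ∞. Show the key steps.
S_n ~ 6n · (ln 72 − 1) + O(ln n)

Stirling: ln((6n)!) = 6n ln(6n) − 6n + O(ln n).
  S_n = 6n ln(6n) − 6n − 6n ln(n/12) + O(ln n)
      = 6n ln(6n) − 6n ln n + 6n ln 12 − 6n + O(ln n)
      = 6n ln 6 + 6n ln 12 − 6n + O(ln n)
      = 6n (ln 72 − 1) + O(ln n).
Numerically ln(72) − 1 ≈ 3.2767.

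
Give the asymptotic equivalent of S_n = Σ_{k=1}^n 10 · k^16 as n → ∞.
S_n ~ 10 · n^17 / 17

By integral comparison (Euler-Maclaurin), Σ_{k=1}^n 10 · k^16 = 10 · ∫_0^n x^16 dx + O(n^16) = 10 · n^17/17 + O(n^16). (Equivalently, Faulhaber's formula gives the same leading term.)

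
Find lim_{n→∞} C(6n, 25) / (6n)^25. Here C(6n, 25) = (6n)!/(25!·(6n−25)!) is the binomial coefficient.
lim = 1/25! = 1/15511210043330985984000000

With N = 6n → ∞: C(N, 25) / N^25 = [N(N−1)…(N−24)] / (25! · N^25) = (1/25!) · 1 · (1 − 1/(6n)) · … · (1 − 24/(6n)). Each factor → 1 as N → ∞, so the limit is 1/25! = 1/15511210043330985984000000.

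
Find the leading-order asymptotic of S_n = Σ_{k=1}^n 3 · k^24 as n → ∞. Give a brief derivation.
S_n ~ 3 · n^25 / 25

By integral comparison (Euler-Maclaurin), Σ_{k=1}^n 3 · k^24 = 3 · ∫_0^n x^24 dx + O(n^24) = 3 · n^25/25 + O(n^24). (Equivalently, Faulhaber's formula gives the same leading term.)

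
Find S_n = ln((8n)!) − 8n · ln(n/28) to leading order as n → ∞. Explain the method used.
S_n ~ 8n · (ln 224 − 1) + O(ln n)

Stirling: ln((8n)!) = 8n ln(8n) − 8n + O(ln n).
  S_n = 8n ln(8n) − 8n − 8n ln(n/28) + O(ln n)
      = 8n ln(8n) − 8n ln n + 8n ln 28 − 8n + O(ln n)
      = 8n ln 8 + 8n ln 28 − 8n + O(ln n)
      = 8n (ln 224 − 1) + O(ln n).
Numerically ln(224) − 1 ≈ 4.4116.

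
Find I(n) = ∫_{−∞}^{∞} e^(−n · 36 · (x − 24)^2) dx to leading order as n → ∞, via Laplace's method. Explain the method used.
I(n) = sqrt(π/(36n))

Here φ(x) = 36 · (x − 24)^2 has its unique minimum at x* = 24 with φ(x*) = 0 and φ''(x*) = 72. Laplace's method gives
  I(n) ~ e^(−n φ(x*)) · sqrt(2π / (n · φ''(x*))) = sqrt(2π / (72n)) = sqrt(π/(36n)).
This is exact: substituting u = (x − 24)·sqrt(36n) gives I(n) = (1/sqrt(36n)) ∫_{−∞}^{∞} e^(−u^2) du = sqrt(π/(36n)).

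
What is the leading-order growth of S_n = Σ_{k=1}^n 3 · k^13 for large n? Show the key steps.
S_n ~ 3 · n^14 / 14

By integral comparison (Euler-Maclaurin), Σ_{k=1}^n 3 · k^13 = 3 · ∫_0^n x^13 dx + O(n^13) = 3 · n^14/14 + O(n^13). (Equivalently, Faulhaber's formula gives the same leading term.)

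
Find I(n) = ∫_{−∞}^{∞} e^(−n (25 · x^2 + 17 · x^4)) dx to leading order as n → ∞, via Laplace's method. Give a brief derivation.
I(n) ~ sqrt(π/(25n))

φ(x) = 25 · x^2 + 17 · x^4 has its unique global minimum at x* = 0 (since φ'(x) = 50x + 68x^3 = 0 only at x = 0 for real x with both coefficients positive, and φ → ∞ as |x| → ∞). At x* = 0, φ(0) = 0 and φ''(0) = 50. Laplace's method then gives
  I(n) ~ sqrt(2π / (n · φ''(0))) · e^(−n φ(0)) = sqrt(2π / (50n)) = sqrt(π/(25n)).
The 17 · x^4 term contributes only at subleading order (an O(1/n) relative correction).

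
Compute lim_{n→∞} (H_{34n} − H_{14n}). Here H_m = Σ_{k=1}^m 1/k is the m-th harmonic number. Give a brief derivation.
lim = ln(34/14) = ln(17/7)

Euler-Maclaurin gives H_m = ln m + γ + 1/(2m) + O(1/m^2). The γ and O(1/m) terms cancel in the difference:
  H_{34n} − H_{14n} = ln(34n) − ln(14n) + O(1/n) = ln(34/14) + O(1/n).
Hence the limit is ln(34/14) = ln(17/7).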